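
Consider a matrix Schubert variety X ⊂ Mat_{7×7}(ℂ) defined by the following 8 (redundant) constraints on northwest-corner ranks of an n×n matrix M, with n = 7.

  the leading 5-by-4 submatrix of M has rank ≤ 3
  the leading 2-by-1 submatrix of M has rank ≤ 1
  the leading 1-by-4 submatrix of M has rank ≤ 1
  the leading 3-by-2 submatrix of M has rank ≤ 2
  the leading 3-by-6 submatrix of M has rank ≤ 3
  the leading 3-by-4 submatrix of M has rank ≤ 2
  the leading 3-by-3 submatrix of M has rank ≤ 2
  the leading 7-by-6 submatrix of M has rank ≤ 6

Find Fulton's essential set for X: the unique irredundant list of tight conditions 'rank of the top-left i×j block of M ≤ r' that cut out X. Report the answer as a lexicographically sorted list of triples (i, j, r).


Recovering R(i,j) via the rank-extension bound from the 8 conditions:

  R[1]: 1 | 1 | 1 | 1 | 1 | 1 | 1
  R[2]: 1 | 2 | 2 | 2 | 2 | 2 | 2
  R[3]: 1 | 2 | 2 | 2 | 3 | 3 | 3
  R[4]: 1 | 2 | 3 | 3 | 4 | 4 | 4
  R[5]: 1 | 2 | 3 | 3 | 4 | 5 | 5
  R[6]: 1 | 2 | 3 | 4 | 5 | 6 | 6
  R[7]: 1 | 2 | 3 | 4 | 5 | 6 | 7

hence w(1..7) = (1, 2, 5, 3, 6, 4, 7).

D(w) has 3 cells with 2 SE-corners; essential set:

[(3, 4, 2), (5, 4, 3)]


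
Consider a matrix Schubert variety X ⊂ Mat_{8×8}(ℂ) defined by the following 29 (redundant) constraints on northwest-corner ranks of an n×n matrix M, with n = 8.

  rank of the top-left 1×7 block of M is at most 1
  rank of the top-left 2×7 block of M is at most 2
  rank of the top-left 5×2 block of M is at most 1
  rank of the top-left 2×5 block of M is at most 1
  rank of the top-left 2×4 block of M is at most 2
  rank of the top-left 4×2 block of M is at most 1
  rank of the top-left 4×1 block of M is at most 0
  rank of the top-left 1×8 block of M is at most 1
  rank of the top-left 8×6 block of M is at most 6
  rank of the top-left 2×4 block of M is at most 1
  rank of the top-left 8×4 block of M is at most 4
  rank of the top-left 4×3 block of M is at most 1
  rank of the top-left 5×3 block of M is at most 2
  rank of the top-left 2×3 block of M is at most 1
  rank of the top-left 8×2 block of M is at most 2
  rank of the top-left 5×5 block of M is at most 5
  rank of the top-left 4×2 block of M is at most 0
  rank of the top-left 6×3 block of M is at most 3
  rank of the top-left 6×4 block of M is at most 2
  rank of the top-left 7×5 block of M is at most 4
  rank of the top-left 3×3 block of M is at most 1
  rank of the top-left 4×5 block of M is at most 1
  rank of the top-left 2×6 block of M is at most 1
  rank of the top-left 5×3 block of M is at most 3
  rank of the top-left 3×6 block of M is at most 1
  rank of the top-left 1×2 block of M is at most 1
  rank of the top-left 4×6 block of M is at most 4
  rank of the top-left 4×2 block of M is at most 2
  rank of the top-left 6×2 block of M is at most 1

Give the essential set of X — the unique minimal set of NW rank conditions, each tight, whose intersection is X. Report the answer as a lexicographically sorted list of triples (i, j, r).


Propagating the 29 rank bounds to every northwest block:

  R[1]: 0 | 0 | 1 | 1 | 1 | 1 | 1 | 1
  R[2]: 0 | 0 | 1 | 1 | 1 | 1 | 2 | 2
  R[3]: 0 | 0 | 1 | 1 | 1 | 1 | 2 | 3
  R[4]: 0 | 0 | 1 | 1 | 1 | 2 | 3 | 4
  R[5]: 1 | 1 | 2 | 2 | 2 | 3 | 4 | 5
  R[6]: 1 | 1 | 2 | 2 | 3 | 4 | 5 | 6
  R[7]: 1 | 2 | 3 | 3 | 4 | 5 | 6 | 7
  R[8]: 1 | 2 | 3 | 4 | 5 | 6 | 7 | 8

the unique w with this rank table is (3, 7, 8, 6, 1, 5, 2, 4).

Rothe diagram D(w) (18 cells), 5 SE-corners (essential conditions):

[(3, 6, 1), (4, 2, 0), (4, 5, 1), (6, 2, 1), (6, 4, 2)]


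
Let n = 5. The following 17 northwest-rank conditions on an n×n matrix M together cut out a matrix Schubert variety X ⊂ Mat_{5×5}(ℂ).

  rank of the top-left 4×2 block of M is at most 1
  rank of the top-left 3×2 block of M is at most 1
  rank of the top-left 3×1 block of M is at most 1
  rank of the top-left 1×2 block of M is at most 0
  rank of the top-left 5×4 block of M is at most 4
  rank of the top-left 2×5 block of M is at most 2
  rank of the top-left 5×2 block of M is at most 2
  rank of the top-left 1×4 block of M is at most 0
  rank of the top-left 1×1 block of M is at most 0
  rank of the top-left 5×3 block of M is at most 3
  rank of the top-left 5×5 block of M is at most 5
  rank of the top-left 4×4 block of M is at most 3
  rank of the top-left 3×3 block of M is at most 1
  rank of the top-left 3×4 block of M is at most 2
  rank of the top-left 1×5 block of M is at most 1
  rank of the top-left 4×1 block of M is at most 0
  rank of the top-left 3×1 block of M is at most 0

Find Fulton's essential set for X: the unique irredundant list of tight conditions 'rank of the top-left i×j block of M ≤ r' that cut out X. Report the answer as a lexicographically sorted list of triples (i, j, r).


Rank table r_w(5×5) implied by the 17 constraints:

  row 1: 0, 0, 0, 0, 1
  row 2: 0, 1, 1, 1, 2
  row 3: 0, 1, 1, 2, 3
  row 4: 0, 1, 2, 3, 4
  row 5: 1, 2, 3, 4, 5

reading off 1-entries of Δ²R: w = (5, 2, 4, 3, 1).

|D(w)|=8, |Ess(w)|=3:

[(1, 4, 0), (3, 3, 1), (4, 1, 0)]


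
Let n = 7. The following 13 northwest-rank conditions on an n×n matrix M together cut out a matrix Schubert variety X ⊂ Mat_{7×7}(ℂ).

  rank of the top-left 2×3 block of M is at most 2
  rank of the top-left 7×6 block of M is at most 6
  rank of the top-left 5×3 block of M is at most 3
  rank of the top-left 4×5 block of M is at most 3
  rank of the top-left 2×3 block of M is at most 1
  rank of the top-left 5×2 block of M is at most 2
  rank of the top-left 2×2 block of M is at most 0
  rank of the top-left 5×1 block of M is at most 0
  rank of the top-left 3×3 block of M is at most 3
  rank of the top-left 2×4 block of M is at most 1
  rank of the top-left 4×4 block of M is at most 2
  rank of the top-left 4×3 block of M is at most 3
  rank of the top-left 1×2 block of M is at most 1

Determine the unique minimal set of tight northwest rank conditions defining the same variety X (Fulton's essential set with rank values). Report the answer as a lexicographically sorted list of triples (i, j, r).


Propagating the 13 rank bounds to every northwest block:

  row 1: 0 | 0 | 1 | 1 | 1 | 1 | 1
  row 2: 0 | 0 | 1 | 1 | 2 | 2 | 2
  row 3: 0 | 1 | 2 | 2 | 3 | 3 | 3
  row 4: 0 | 1 | 2 | 2 | 3 | 4 | 4
  row 5: 0 | 1 | 2 | 3 | 4 | 5 | 5
  row 6: 1 | 2 | 3 | 4 | 5 | 6 | 6
  row 7: 1 | 2 | 3 | 4 | 5 | 6 | 7

so w = (3, 5, 2, 6, 4, 1, 7).

Rothe diagram D(w) (9 cells), 4 SE-corners (essential conditions):

[(2, 2, 0), (2, 4, 1), (4, 4, 2), (5, 1, 0)]


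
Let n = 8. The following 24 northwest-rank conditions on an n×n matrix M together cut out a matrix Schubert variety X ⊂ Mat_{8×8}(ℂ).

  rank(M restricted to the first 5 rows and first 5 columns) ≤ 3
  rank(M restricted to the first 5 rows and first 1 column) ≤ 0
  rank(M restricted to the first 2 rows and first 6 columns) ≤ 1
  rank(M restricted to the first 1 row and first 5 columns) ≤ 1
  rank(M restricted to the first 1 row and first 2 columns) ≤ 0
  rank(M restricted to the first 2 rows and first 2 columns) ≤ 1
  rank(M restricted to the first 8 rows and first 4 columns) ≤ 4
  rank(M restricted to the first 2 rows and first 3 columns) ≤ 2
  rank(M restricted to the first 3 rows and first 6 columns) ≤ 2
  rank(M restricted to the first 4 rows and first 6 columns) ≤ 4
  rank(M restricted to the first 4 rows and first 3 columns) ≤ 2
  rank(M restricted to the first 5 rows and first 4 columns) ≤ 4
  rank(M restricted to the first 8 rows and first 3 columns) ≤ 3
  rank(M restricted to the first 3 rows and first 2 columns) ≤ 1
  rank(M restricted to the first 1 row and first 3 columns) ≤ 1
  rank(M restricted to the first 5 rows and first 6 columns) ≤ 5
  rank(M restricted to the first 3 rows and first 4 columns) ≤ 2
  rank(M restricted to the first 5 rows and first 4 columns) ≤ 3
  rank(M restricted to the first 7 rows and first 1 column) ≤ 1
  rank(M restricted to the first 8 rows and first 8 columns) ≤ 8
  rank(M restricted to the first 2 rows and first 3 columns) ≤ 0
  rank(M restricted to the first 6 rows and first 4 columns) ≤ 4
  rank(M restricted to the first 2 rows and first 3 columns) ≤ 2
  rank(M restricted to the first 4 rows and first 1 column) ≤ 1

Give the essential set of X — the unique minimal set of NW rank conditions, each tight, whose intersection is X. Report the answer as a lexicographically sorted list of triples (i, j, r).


Reconstructing r_w from the 24 given conditions:

  0 | 0 | 0 | 1 | 1 | 1 | 1 | 1
  0 | 0 | 0 | 1 | 1 | 1 | 2 | 2
  0 | 1 | 1 | 2 | 2 | 2 | 3 | 3
  0 | 1 | 2 | 3 | 3 | 3 | 4 | 4
  0 | 1 | 2 | 3 | 3 | 4 | 5 | 5
  1 | 2 | 3 | 4 | 4 | 5 | 6 | 6
  1 | 2 | 3 | 4 | 5 | 6 | 7 | 7
  1 | 2 | 3 | 4 | 5 | 6 | 7 | 8

hence w(1..8) = (4, 7, 2, 3, 6, 1, 5, 8).

D(w) has 12 cells with 4 SE-corners; essential set:

[(2, 3, 0), (2, 6, 1), (5, 1, 0), (5, 5, 3)]


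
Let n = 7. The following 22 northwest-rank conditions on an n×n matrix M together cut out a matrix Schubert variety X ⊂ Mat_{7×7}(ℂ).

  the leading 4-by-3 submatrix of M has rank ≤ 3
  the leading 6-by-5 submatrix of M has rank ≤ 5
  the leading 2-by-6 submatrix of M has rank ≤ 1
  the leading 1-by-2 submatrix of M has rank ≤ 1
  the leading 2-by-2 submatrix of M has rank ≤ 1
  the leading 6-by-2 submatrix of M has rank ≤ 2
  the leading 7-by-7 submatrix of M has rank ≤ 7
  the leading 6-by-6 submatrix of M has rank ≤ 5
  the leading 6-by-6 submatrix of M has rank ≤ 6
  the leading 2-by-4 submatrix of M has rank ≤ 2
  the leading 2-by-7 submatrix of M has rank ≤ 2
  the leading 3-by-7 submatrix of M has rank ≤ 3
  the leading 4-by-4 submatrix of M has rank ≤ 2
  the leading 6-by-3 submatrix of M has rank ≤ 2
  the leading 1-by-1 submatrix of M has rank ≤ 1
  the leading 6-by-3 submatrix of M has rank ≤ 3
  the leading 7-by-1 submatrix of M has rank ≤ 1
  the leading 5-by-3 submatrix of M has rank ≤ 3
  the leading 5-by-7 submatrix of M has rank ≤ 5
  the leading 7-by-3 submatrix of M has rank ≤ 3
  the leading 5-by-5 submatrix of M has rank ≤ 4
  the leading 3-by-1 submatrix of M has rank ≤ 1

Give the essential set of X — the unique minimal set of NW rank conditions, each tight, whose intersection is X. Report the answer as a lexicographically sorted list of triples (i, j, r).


Reconstructing r_w from the 22 given conditions:

  row 1: 1 1 1 1 1 1 1
  row 2: 1 1 1 1 1 1 2
  row 3: 1 2 2 2 2 2 3
  row 4: 1 2 2 2 3 3 4
  row 5: 1 2 2 3 4 4 5
  row 6: 1 2 2 3 4 5 6
  row 7: 1 2 3 4 5 6 7

so w = (1, 7, 2, 5, 4, 6, 3).

D(w) has 9 cells with 3 SE-corners; essential set:

[(2, 6, 1), (4, 4, 2), (6, 3, 2)]


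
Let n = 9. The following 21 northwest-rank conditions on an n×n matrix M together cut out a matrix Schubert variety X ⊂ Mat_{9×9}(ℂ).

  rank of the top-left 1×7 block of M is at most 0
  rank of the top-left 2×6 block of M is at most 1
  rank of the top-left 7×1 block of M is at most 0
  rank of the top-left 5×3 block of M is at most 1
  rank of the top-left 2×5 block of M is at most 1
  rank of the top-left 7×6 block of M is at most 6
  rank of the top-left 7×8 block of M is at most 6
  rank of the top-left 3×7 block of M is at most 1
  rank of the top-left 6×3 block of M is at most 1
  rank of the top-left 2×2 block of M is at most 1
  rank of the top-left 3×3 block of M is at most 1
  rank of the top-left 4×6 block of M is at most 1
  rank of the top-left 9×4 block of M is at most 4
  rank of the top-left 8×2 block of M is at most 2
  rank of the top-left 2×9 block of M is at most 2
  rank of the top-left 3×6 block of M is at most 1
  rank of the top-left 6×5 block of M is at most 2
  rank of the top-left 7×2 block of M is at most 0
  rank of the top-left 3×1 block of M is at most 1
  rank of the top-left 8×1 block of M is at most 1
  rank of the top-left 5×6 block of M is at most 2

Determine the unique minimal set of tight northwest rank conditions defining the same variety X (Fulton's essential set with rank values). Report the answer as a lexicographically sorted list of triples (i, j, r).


Recovering R(i,j) via the rank-extension bound from the 21 conditions:

  row 1: 0, 0, 0, 0, 0, 0, 0, 1, 1
  row 2: 0, 0, 1, 1, 1, 1, 1, 2, 2
  row 3: 0, 0, 1, 1, 1, 1, 1, 2, 3
  row 4: 0, 0, 1, 1, 1, 1, 2, 3, 4
  row 5: 0, 0, 1, 2, 2, 2, 3, 4, 5
  row 6: 0, 0, 1, 2, 2, 3, 4, 5, 6
  row 7: 0, 0, 1, 2, 3, 4, 5, 6, 7
  row 8: 1, 1, 2, 3, 4, 5, 6, 7, 8
  row 9: 1, 2, 3, 4, 5, 6, 7, 8, 9

second differences of R give the permutation w = (8, 3, 9, 7, 4, 6, 5, 1, 2).

D(w) has 27 cells with 5 SE-corners; essential set:

[(1, 7, 0), (3, 7, 1), (4, 6, 1), (6, 5, 2), (7, 2, 0)]


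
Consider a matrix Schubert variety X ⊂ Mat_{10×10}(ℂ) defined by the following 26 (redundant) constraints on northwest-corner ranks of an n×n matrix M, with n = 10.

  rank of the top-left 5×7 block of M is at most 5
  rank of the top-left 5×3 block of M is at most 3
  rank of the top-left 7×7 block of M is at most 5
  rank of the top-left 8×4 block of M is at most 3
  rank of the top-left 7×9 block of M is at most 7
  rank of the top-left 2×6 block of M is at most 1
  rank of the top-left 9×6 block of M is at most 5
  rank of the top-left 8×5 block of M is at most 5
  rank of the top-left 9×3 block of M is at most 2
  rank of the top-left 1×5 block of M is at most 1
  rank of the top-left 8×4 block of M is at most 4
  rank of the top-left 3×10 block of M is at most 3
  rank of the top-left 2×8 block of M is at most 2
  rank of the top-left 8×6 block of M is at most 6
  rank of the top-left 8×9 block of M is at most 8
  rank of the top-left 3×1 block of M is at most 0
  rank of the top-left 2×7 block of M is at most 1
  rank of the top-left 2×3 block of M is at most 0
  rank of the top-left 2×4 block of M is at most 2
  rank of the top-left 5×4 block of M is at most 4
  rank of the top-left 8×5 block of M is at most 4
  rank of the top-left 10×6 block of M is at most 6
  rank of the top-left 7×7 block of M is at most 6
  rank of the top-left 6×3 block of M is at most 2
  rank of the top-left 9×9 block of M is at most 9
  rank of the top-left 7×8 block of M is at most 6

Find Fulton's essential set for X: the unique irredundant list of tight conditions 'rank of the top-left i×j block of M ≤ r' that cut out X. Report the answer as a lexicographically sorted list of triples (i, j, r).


Computing R[i][j] = min implied NW-rank bound (n=10, 26 conditions):

  i=1: 0 | 0 | 0 | 1 | 1 | 1 | 1 | 1 | 1 | 1
  i=2: 0 | 0 | 0 | 1 | 1 | 1 | 1 | 2 | 2 | 2
  i=3: 0 | 1 | 1 | 2 | 2 | 2 | 2 | 3 | 3 | 3
  i=4: 1 | 2 | 2 | 3 | 3 | 3 | 3 | 4 | 4 | 4
  i=5: 1 | 2 | 2 | 3 | 4 | 4 | 4 | 5 | 5 | 5
  i=6: 1 | 2 | 2 | 3 | 4 | 5 | 5 | 6 | 6 | 6
  i=7: 1 | 2 | 2 | 3 | 4 | 5 | 5 | 6 | 7 | 7
  i=8: 1 | 2 | 2 | 3 | 4 | 5 | 6 | 7 | 8 | 8
  i=9: 1 | 2 | 2 | 3 | 4 | 5 | 6 | 7 | 8 | 9
  i=10: 1 | 2 | 3 | 4 | 5 | 6 | 7 | 8 | 9 | 10

so w = (4, 8, 2, 1, 5, 6, 9, 7, 10, 3).

5 SE-corners of the 16-cell Rothe diagram give Ess(w):

[(2, 3, 0), (2, 7, 1), (3, 1, 0), (7, 7, 5), (9, 3, 2)]


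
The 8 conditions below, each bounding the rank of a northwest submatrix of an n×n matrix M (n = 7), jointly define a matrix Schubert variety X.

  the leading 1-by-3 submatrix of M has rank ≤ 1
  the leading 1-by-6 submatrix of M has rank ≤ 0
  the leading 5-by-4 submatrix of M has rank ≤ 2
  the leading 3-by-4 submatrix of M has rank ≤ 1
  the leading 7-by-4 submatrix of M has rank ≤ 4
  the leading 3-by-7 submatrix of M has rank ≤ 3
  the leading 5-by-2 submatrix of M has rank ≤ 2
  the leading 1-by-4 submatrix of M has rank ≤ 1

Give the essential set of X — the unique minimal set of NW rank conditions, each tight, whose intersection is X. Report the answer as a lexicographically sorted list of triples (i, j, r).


Rank table r_w(7×7) implied by the 8 constraints:

  R[1]: 0 | 0 | 0 | 0 | 0 | 0 | 1
  R[2]: 1 | 1 | 1 | 1 | 1 | 1 | 2
  R[3]: 1 | 1 | 1 | 1 | 2 | 2 | 3
  R[4]: 1 | 2 | 2 | 2 | 3 | 3 | 4
  R[5]: 1 | 2 | 2 | 2 | 3 | 4 | 5
  R[6]: 1 | 2 | 3 | 3 | 4 | 5 | 6
  R[7]: 1 | 2 | 3 | 4 | 5 | 6 | 7

the unique w with this rank table is (7, 1, 5, 2, 6, 3, 4).

ℓ(w)=11; the 3 essential cells (i,j,r):

[(1, 6, 0), (3, 4, 1), (5, 4, 2)]


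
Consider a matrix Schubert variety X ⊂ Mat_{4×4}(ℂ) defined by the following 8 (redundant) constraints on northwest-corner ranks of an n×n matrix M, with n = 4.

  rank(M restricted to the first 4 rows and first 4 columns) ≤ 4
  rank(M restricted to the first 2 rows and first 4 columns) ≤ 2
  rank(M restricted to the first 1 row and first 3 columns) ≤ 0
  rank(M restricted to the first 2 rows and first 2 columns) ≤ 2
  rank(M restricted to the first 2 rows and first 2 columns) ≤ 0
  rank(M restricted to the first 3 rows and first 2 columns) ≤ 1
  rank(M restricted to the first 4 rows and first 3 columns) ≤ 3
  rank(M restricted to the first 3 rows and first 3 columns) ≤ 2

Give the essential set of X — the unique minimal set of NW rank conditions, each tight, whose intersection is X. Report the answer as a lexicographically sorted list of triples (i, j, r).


Recovering R(i,j) via the rank-extension bound from the 8 conditions:

  0 0 0 1
  0 0 1 2
  1 1 2 3
  1 2 3 4

reading off 1-entries of Δ²R: w = (4, 3, 1, 2).

|D(w)|=5, |Ess(w)|=2:

[(1, 3, 0), (2, 2, 0)]


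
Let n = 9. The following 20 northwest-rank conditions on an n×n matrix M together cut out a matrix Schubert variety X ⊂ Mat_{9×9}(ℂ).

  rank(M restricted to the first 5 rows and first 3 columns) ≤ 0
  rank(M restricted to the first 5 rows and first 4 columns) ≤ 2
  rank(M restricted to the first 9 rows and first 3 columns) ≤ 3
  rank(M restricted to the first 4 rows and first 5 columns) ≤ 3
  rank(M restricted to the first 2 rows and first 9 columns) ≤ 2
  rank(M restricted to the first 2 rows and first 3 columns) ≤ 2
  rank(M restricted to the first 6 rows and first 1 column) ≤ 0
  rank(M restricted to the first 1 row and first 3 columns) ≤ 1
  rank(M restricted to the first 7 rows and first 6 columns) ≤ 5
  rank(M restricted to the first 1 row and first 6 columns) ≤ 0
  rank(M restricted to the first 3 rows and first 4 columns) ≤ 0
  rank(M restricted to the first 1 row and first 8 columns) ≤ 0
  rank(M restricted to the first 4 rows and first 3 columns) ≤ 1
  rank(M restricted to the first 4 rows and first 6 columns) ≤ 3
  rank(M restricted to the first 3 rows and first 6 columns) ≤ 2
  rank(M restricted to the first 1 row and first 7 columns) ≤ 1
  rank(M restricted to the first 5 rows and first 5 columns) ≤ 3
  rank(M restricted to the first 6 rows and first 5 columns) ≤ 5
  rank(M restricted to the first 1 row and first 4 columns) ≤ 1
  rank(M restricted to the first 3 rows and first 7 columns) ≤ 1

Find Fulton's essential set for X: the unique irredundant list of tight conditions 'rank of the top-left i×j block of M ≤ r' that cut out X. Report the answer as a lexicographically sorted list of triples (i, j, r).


The tightest implied rank at each (i,j), from the 20 conditions:

  R[1]: 0 | 0 | 0 | 0 | 0 | 0 | 0 | 0 | 1
  R[2]: 0 | 0 | 0 | 0 | 1 | 1 | 1 | 1 | 2
  R[3]: 0 | 0 | 0 | 0 | 1 | 1 | 1 | 2 | 3
  R[4]: 0 | 0 | 0 | 1 | 2 | 2 | 2 | 3 | 4
  R[5]: 0 | 0 | 0 | 1 | 2 | 3 | 3 | 4 | 5
  R[6]: 0 | 1 | 1 | 2 | 3 | 4 | 4 | 5 | 6
  R[7]: 1 | 2 | 2 | 3 | 4 | 5 | 5 | 6 | 7
  R[8]: 1 | 2 | 3 | 4 | 5 | 6 | 6 | 7 | 8
  R[9]: 1 | 2 | 3 | 4 | 5 | 6 | 7 | 8 | 9

giving w = (9, 5, 8, 4, 6, 2, 1, 3, 7) via Δ²R.

Rothe diagram D(w) (25 cells), 5 SE-corners (essential conditions):

[(1, 8, 0), (3, 4, 0), (3, 7, 1), (5, 3, 0), (6, 1, 0)]


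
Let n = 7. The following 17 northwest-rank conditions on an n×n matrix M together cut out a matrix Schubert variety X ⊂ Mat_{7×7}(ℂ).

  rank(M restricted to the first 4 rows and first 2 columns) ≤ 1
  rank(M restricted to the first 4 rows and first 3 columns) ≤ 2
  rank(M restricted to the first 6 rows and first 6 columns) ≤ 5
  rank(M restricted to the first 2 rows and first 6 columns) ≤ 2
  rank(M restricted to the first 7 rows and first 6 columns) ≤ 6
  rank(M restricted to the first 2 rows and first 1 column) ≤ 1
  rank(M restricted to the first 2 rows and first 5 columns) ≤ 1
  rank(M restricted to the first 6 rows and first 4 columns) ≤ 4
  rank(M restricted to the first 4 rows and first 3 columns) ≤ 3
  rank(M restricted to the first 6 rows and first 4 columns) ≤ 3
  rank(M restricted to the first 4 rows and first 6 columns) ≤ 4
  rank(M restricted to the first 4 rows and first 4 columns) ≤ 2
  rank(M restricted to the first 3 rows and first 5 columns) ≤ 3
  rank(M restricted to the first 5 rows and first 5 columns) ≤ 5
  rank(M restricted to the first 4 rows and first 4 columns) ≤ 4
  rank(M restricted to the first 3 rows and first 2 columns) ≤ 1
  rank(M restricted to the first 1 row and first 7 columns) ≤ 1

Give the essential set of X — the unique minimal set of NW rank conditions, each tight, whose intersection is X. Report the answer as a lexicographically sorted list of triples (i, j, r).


Computing R[i][j] = min implied NW-rank bound (n=7, 17 conditions):

  row 1: 1, 1, 1, 1, 1, 1, 1
  row 2: 1, 1, 1, 1, 1, 2, 2
  row 3: 1, 1, 2, 2, 2, 3, 3
  row 4: 1, 1, 2, 2, 3, 4, 4
  row 5: 1, 2, 3, 3, 4, 5, 5
  row 6: 1, 2, 3, 3, 4, 5, 6
  row 7: 1, 2, 3, 4, 5, 6, 7

reading off 1-entries of Δ²R: w = (1, 6, 3, 5, 2, 7, 4).

D(w) has 8 cells with 4 SE-corners; essential set:

[(2, 5, 1), (4, 2, 1), (4, 4, 2), (6, 4, 3)]


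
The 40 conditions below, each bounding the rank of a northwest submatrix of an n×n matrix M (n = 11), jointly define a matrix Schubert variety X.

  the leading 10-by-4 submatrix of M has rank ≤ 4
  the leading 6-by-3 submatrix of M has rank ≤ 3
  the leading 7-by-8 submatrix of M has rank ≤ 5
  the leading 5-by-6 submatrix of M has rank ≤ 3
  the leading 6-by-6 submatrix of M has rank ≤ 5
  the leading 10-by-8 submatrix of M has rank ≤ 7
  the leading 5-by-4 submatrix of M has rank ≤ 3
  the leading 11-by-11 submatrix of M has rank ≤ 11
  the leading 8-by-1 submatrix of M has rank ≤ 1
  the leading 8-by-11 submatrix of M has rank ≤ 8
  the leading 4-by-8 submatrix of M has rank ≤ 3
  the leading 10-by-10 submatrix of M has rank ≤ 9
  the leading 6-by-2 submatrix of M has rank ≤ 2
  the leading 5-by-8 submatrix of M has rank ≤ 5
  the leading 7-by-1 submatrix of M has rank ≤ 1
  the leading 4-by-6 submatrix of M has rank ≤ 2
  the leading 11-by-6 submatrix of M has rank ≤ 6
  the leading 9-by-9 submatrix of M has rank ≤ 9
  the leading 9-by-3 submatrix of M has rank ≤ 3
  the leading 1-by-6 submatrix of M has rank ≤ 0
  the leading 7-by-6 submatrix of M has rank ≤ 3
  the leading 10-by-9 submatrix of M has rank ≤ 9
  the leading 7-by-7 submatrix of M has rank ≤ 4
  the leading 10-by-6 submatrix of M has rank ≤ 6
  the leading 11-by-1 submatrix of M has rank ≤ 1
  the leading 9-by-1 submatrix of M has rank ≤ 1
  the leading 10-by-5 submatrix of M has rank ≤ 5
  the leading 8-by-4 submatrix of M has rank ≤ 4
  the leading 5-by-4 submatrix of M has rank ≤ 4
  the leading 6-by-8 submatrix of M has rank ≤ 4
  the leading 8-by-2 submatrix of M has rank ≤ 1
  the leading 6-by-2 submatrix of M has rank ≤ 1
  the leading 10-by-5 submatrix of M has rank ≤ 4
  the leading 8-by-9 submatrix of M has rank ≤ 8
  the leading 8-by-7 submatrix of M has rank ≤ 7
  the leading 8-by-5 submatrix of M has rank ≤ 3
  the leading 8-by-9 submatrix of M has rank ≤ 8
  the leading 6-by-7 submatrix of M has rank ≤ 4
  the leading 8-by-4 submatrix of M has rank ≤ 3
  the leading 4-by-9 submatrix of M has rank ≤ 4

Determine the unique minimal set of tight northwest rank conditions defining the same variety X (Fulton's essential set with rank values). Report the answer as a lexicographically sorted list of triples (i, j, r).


The tightest implied rank at each (i,j), from the 40 conditions:

  0  0  0  0  0  0  1  1  1  1  1
  1  1  1  1  1  1  2  2  2  2  2
  1  1  2  2  2  2  3  3  3  3  3
  1  1  2  2  2  2  3  3  4  4  4
  1  1  2  3  3  3  4  4  5  5  5
  1  1  2  3  3  3  4  4  5  6  6
  1  1  2  3  3  3  4  5  6  7  7
  1  1  2  3  3  4  5  6  7  8  8
  1  2  3  4  4  5  6  7  8  9  9
  1  2  3  4  4  5  6  7  8  9  10
  1  2  3  4  5  6  7  8  9  10  11

the unique w with this rank table is (7, 1, 3, 9, 4, 10, 8, 6, 2, 11, 5).

D(w) has 23 cells with 8 SE-corners; essential set:

[(1, 6, 0), (4, 6, 2), (4, 8, 3), (6, 8, 4), (7, 6, 3), (8, 2, 1), (8, 5, 3), (10, 5, 4)]


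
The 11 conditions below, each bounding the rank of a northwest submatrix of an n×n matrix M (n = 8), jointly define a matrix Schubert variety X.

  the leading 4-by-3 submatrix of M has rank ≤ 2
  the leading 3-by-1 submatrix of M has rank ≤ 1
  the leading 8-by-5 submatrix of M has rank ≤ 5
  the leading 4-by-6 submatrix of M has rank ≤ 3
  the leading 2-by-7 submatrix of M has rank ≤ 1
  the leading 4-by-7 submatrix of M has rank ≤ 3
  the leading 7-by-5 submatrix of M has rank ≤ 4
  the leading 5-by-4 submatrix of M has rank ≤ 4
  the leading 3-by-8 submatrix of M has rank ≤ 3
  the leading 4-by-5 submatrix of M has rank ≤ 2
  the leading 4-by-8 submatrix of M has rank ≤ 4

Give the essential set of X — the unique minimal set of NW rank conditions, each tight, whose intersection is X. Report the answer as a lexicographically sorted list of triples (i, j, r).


Recovering R(i,j) via the rank-extension bound from the 11 conditions:

  1  1  1  1  1  1  1  1
  1  1  1  1  1  1  1  2
  1  2  2  2  2  2  2  3
  1  2  2  2  2  3  3  4
  1  2  3  3  3  4  4  5
  1  2  3  4  4  5  5  6
  1  2  3  4  4  5  6  7
  1  2  3  4  5  6  7  8

the unique w with this rank table is (1, 8, 2, 6, 3, 4, 7, 5).

D(w) has 10 cells with 3 SE-corners; essential set:

[(2, 7, 1), (4, 5, 2), (7, 5, 4)]


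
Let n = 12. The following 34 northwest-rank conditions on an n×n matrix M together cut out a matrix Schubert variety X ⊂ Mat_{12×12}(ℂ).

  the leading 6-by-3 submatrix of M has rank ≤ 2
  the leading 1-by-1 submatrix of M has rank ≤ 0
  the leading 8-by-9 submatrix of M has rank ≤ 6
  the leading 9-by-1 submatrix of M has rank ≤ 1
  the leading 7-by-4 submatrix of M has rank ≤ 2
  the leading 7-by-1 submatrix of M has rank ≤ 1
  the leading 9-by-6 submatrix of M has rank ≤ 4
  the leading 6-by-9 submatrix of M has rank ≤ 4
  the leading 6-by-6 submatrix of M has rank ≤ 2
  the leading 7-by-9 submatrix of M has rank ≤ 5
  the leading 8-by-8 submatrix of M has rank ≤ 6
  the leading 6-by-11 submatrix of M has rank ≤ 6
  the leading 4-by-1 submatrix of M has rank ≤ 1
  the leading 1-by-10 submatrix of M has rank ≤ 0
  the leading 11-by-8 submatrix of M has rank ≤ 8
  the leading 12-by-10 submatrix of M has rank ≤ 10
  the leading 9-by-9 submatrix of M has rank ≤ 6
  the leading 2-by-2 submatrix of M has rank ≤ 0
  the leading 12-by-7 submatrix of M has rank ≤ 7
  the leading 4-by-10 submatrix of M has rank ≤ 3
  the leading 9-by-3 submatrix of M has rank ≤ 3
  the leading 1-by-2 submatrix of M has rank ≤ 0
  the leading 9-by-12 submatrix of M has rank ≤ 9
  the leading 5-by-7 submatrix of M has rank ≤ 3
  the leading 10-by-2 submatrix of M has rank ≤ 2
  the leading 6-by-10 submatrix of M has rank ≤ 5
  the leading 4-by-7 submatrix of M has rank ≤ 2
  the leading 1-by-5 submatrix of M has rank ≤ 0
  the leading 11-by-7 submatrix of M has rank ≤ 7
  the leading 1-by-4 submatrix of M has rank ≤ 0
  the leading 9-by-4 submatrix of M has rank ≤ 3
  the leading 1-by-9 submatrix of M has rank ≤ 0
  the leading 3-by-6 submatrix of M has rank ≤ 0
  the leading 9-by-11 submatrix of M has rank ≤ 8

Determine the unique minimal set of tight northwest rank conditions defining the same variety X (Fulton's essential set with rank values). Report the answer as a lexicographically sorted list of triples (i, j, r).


Rank table r_w(12×12) implied by the 34 constraints:

  row 1: 0  0  0  0  0  0  0  0  0  0  1  1
  row 2: 0  0  0  0  0  0  1  1  1  1  2  2
  row 3: 0  0  0  0  0  0  1  2  2  2  3  3
  row 4: 1  1  1  1  1  1  2  3  3  3  4  4
  row 5: 1  2  2  2  2  2  3  4  4  4  5  5
  row 6: 1  2  2  2  2  2  3  4  4  5  6  6
  row 7: 1  2  2  2  3  3  4  5  5  6  7  7
  row 8: 1  2  3  3  4  4  5  6  6  7  8  8
  row 9: 1  2  3  3  4  4  5  6  6  7  8  9
  row 10: 1  2  3  4  5  5  6  7  7  8  9  10
  row 11: 1  2  3  4  5  6  7  8  8  9  10  11
  row 12: 1  2  3  4  5  6  7  8  9  10  11  12

second differences of R give the permutation w = (11, 7, 8, 1, 2, 10, 5, 3, 12, 4, 6, 9).

|D(w)|=32, |Ess(w)|=8:

[(1, 10, 0), (3, 6, 0), (6, 6, 2), (6, 9, 4), (7, 4, 2), (9, 4, 3), (9, 6, 4), (9, 9, 6)]


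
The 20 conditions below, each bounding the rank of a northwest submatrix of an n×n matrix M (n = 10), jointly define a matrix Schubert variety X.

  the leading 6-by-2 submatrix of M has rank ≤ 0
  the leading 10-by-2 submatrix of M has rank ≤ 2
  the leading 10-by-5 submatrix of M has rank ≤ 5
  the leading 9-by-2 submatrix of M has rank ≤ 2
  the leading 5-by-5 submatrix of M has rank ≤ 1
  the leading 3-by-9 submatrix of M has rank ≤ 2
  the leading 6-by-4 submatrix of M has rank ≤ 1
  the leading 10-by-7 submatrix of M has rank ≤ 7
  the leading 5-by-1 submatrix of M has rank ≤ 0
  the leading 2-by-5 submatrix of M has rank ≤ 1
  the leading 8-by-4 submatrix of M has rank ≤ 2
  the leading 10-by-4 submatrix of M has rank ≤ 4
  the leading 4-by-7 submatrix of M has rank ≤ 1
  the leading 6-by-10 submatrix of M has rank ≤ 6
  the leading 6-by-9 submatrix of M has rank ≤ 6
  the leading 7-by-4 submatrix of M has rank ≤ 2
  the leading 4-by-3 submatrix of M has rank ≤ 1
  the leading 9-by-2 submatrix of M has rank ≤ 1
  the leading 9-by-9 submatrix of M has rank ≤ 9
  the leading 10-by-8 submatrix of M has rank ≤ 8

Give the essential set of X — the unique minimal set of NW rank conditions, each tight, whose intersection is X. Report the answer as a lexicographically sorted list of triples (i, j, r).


Reconstructing r_w from the 20 given conditions:

  row 1: 0, 0, 1, 1, 1, 1, 1, 1, 1, 1
  row 2: 0, 0, 1, 1, 1, 1, 1, 2, 2, 2
  row 3: 0, 0, 1, 1, 1, 1, 1, 2, 2, 3
  row 4: 0, 0, 1, 1, 1, 1, 1, 2, 3, 4
  row 5: 0, 0, 1, 1, 1, 2, 2, 3, 4, 5
  row 6: 0, 0, 1, 1, 2, 3, 3, 4, 5, 6
  row 7: 1, 1, 2, 2, 3, 4, 4, 5, 6, 7
  row 8: 1, 1, 2, 2, 3, 4, 5, 6, 7, 8
  row 9: 1, 1, 2, 3, 4, 5, 6, 7, 8, 9
  row 10: 1, 2, 3, 4, 5, 6, 7, 8, 9, 10

reading off 1-entries of Δ²R: w = (3, 8, 10, 9, 6, 5, 1, 7, 4, 2).

D(w) has 31 cells with 7 SE-corners; essential set:

[(3, 9, 2), (4, 7, 1), (5, 5, 1), (6, 2, 0), (6, 4, 1), (8, 4, 2), (9, 2, 1)]


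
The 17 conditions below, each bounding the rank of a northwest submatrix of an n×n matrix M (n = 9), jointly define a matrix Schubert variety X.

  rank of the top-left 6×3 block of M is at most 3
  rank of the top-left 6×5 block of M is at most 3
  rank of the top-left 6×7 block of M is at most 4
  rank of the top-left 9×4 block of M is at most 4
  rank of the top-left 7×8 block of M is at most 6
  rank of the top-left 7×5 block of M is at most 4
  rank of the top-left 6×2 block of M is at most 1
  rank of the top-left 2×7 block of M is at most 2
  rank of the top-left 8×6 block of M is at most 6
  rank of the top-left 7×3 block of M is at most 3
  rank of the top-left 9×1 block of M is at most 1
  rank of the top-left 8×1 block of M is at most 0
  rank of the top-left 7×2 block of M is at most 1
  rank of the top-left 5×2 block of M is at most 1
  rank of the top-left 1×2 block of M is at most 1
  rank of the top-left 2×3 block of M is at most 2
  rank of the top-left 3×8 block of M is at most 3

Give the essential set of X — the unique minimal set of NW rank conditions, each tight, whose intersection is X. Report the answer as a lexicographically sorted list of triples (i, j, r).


Recovering R(i,j) via the rank-extension bound from the 17 conditions:

  row 1: 0 1 1 1 1 1 1 1 1
  row 2: 0 1 2 2 2 2 2 2 2
  row 3: 0 1 2 3 3 3 3 3 3
  row 4: 0 1 2 3 3 4 4 4 4
  row 5: 0 1 2 3 3 4 4 5 5
  row 6: 0 1 2 3 3 4 4 5 6
  row 7: 0 1 2 3 4 5 5 6 7
  row 8: 0 1 2 3 4 5 6 7 8
  row 9: 1 2 3 4 5 6 7 8 9

hence w(1..9) = (2, 3, 4, 6, 8, 9, 5, 7, 1).

Fulton essential set (3 of the 13 Rothe cells):

[(6, 5, 3), (6, 7, 4), (8, 1, 0)]


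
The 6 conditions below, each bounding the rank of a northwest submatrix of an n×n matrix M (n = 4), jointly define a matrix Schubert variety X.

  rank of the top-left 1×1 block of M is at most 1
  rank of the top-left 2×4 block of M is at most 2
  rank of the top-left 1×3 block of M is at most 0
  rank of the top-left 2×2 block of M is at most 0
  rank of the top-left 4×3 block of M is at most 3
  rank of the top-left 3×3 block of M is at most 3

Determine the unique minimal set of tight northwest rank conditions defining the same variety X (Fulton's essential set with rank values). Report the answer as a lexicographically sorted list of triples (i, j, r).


Propagating the 6 rank bounds to every northwest block:

  R[1]: 0 0 0 1
  R[2]: 0 0 1 2
  R[3]: 1 1 2 3
  R[4]: 1 2 3 4

hence w(1..4) = (4, 3, 1, 2).

Rothe diagram D(w) (5 cells), 2 SE-corners (essential conditions):

[(1, 3, 0), (2, 2, 0)]


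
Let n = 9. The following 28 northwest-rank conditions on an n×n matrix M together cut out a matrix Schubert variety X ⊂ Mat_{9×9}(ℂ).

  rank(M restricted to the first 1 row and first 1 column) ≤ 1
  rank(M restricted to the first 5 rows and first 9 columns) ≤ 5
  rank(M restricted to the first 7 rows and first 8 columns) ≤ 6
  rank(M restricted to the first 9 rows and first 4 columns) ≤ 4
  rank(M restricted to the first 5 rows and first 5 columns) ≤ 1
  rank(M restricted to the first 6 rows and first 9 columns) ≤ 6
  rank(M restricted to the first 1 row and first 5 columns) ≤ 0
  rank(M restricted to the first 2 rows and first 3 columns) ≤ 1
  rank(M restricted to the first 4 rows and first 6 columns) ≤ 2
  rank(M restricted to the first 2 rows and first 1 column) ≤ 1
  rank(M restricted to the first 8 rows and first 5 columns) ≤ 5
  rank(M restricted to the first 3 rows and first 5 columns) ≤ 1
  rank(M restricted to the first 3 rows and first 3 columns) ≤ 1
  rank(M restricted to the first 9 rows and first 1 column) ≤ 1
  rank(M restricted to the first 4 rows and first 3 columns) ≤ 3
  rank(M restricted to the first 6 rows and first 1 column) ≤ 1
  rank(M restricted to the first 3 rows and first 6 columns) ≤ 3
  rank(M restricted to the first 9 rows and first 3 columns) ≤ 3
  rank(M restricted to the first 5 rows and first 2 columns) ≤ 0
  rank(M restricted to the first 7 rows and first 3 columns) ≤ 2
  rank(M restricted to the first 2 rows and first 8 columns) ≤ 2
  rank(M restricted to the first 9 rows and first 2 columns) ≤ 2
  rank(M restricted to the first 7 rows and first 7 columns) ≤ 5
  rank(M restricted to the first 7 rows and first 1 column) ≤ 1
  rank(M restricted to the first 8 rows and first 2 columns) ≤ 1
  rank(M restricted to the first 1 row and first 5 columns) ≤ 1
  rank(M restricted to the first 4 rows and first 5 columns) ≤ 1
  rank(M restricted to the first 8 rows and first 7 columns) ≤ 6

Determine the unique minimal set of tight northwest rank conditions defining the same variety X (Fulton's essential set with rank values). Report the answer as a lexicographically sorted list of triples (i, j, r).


Recovering R(i,j) via the rank-extension bound from the 28 conditions:

  row 1: 0 0 0 0 0 1 1 1 1
  row 2: 0 0 1 1 1 2 2 2 2
  row 3: 0 0 1 1 1 2 3 3 3
  row 4: 0 0 1 1 1 2 3 4 4
  row 5: 0 0 1 1 1 2 3 4 5
  row 6: 1 1 2 2 2 3 4 5 6
  row 7: 1 1 2 3 3 4 5 6 7
  row 8: 1 1 2 3 4 5 6 7 8
  row 9: 1 2 3 4 5 6 7 8 9

second differences of R give the permutation w = (6, 3, 7, 8, 9, 1, 4, 5, 2).

Fulton essential set (4 of the 21 Rothe cells):

[(1, 5, 0), (5, 2, 0), (5, 5, 1), (8, 2, 1)]


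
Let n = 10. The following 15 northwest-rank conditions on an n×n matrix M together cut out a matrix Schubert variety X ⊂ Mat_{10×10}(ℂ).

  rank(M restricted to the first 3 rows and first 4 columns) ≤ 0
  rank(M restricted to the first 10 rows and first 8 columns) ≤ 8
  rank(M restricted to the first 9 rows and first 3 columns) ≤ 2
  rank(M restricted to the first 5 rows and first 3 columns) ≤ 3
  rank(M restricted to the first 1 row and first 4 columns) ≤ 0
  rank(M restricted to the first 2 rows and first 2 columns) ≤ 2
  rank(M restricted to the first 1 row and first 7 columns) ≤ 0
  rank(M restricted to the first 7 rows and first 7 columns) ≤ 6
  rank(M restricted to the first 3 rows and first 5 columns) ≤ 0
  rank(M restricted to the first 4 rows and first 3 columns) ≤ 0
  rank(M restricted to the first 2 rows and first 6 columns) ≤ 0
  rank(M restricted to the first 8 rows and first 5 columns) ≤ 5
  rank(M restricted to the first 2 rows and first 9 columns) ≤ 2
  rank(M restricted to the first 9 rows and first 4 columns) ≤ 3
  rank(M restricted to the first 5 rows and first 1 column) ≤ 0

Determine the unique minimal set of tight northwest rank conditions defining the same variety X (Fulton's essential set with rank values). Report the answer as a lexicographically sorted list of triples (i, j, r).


Rank table r_w(10×10) implied by the 15 constraints:

  R[1]: 0 0 0 0 0 0 0 1 1 1
  R[2]: 0 0 0 0 0 0 1 2 2 2
  R[3]: 0 0 0 0 0 1 2 3 3 3
  R[4]: 0 0 0 1 1 2 3 4 4 4
  R[5]: 0 1 1 2 2 3 4 5 5 5
  R[6]: 1 2 2 3 3 4 5 6 6 6
  R[7]: 1 2 2 3 4 5 6 7 7 7
  R[8]: 1 2 2 3 4 5 6 7 8 8
  R[9]: 1 2 2 3 4 5 6 7 8 9
  R[10]: 1 2 3 4 5 6 7 8 9 10

so w = (8, 7, 6, 4, 2, 1, 5, 9, 10, 3).

|D(w)|=25, |Ess(w)|=6:

[(1, 7, 0), (2, 6, 0), (3, 5, 0), (4, 3, 0), (5, 1, 0), (9, 3, 2)]


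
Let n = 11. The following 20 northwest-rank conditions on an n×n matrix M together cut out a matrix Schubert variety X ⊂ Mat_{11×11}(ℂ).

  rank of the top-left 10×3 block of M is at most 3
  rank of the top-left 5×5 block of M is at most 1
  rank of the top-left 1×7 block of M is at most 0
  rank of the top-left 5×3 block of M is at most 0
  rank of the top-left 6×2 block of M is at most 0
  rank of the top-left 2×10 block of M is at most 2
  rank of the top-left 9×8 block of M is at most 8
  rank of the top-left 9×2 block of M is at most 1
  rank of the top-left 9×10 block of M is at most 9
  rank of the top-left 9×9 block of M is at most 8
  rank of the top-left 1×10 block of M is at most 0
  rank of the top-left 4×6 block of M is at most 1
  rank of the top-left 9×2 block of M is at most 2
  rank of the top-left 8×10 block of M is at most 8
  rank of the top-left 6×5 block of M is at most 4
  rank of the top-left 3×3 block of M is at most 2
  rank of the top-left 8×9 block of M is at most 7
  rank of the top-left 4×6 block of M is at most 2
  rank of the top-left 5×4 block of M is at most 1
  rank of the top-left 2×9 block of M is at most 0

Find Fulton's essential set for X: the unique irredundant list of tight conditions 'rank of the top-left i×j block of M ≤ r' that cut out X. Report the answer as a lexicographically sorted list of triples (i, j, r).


Computing R[i][j] = min implied NW-rank bound (n=11, 20 conditions):

  R[1]: 0 | 0 | 0 | 0 | 0 | 0 | 0 | 0 | 0 | 0 | 1
  R[2]: 0 | 0 | 0 | 0 | 0 | 0 | 0 | 0 | 0 | 1 | 2
  R[3]: 0 | 0 | 0 | 1 | 1 | 1 | 1 | 1 | 1 | 2 | 3
  R[4]: 0 | 0 | 0 | 1 | 1 | 1 | 2 | 2 | 2 | 3 | 4
  R[5]: 0 | 0 | 0 | 1 | 1 | 2 | 3 | 3 | 3 | 4 | 5
  R[6]: 0 | 0 | 1 | 2 | 2 | 3 | 4 | 4 | 4 | 5 | 6
  R[7]: 1 | 1 | 2 | 3 | 3 | 4 | 5 | 5 | 5 | 6 | 7
  R[8]: 1 | 1 | 2 | 3 | 4 | 5 | 6 | 6 | 6 | 7 | 8
  R[9]: 1 | 1 | 2 | 3 | 4 | 5 | 6 | 7 | 7 | 8 | 9
  R[10]: 1 | 2 | 3 | 4 | 5 | 6 | 7 | 8 | 8 | 9 | 10
  R[11]: 1 | 2 | 3 | 4 | 5 | 6 | 7 | 8 | 9 | 10 | 11

the unique w with this rank table is (11, 10, 4, 7, 6, 3, 1, 5, 8, 2, 9).

Fulton essential set (7 of the 35 Rothe cells):

[(1, 10, 0), (2, 9, 0), (4, 6, 1), (5, 3, 0), (5, 5, 1), (6, 2, 0), (9, 2, 1)]


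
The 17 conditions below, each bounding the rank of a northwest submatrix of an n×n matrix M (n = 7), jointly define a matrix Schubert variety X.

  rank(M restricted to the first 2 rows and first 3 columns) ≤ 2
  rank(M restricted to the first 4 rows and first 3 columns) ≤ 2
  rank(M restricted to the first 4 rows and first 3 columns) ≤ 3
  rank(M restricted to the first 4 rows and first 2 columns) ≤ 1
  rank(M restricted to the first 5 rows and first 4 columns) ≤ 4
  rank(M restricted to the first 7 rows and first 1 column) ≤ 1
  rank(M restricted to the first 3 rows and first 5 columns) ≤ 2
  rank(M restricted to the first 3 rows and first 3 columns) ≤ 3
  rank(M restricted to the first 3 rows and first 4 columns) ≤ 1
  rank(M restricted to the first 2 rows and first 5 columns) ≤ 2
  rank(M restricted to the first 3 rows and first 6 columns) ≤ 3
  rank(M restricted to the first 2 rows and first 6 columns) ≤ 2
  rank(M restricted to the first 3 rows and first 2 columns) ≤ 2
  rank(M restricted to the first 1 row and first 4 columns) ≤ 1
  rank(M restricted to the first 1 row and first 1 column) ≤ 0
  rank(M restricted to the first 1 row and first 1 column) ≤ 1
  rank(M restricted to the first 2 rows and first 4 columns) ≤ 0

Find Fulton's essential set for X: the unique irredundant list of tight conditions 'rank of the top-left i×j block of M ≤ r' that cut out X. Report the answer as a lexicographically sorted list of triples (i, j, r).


Computing R[i][j] = min implied NW-rank bound (n=7, 17 conditions):

  row 1: 0, 0, 0, 0, 1, 1, 1
  row 2: 0, 0, 0, 0, 1, 2, 2
  row 3: 1, 1, 1, 1, 2, 3, 3
  row 4: 1, 1, 2, 2, 3, 4, 4
  row 5: 1, 2, 3, 3, 4, 5, 5
  row 6: 1, 2, 3, 4, 5, 6, 6
  row 7: 1, 2, 3, 4, 5, 6, 7

hence w(1..7) = (5, 6, 1, 3, 2, 4, 7).

ℓ(w)=9; the 2 essential cells (i,j,r):

[(2, 4, 0), (4, 2, 1)]
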